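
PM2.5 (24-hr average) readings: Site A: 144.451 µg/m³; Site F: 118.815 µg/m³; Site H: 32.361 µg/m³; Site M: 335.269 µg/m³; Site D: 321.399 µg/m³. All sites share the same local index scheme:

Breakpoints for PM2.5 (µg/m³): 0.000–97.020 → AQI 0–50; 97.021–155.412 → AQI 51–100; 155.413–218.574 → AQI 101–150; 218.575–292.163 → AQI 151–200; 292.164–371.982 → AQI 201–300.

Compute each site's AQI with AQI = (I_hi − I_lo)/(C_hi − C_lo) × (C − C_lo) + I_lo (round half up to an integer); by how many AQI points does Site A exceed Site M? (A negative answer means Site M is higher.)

-163

Site A: 144.451 ∈ [97.021, 155.412] ↔ index [51, 100].
51 + (144.451−97.021)·(100−51)/(155.412−97.021) = 51 + 47.430·49/58.391 ≈ 90.80, so AQI = 91.
Site F 118.815: bracket 97.021–155.412 → index 51–100; slope 49/58.391, offset 21.794.
AQI = 51 + 49/58.391·21.794 ≈ 69.29 ⇒ 69.
Site H: 32.361 ∈ [0.000, 97.020] ↔ index [0, 50].
0 + (32.361−0.000)·(50−0)/(97.020−0.000) = 0 + 32.361·50/97.020 ≈ 16.68, so AQI = 17.
Site M: 335.269 lies in 292.164–371.982, so I_lo=201, I_hi=300, C_lo=292.164, C_hi=371.982.
(300−201)/(371.982−292.164) × (335.269−292.164) + 201 = 99/79.818 × 43.105 + 201 ≈ 254.46 → 254.
Site D: 321.399 ∈ [292.164, 371.982] ↔ index [201, 300].
201 + (321.399−292.164)·(300−201)/(371.982−292.164) = 201 + 29.235·99/79.818 ≈ 237.26, so AQI = 237.
AQIs: Site A=91, Site F=69, Site H=17, Site M=254, Site D=237. Site A (91) − Site M (254) = -163.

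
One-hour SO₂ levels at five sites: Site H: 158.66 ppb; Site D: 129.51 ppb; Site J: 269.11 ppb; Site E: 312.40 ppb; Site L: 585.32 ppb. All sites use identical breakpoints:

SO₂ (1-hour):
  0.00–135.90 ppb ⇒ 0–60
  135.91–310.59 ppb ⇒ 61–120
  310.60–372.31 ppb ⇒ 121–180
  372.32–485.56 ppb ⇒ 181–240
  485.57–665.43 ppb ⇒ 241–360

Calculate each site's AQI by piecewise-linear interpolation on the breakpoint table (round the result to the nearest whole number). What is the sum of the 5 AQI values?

662

Site H: 158.66 lies in 135.91–310.59, so I_lo=61, I_hi=120, C_lo=135.91, C_hi=310.59.
(120−61)/(310.59−135.91) × (158.66−135.91) + 61 = 59/174.68 × 22.75 + 61 ≈ 68.68 → 69.
Site D: 129.51 ∈ [0.00, 135.90] ↔ index [0, 60].
0 + (129.51−0.00)·(60−0)/(135.90−0.00) = 0 + 129.51·60/135.90 ≈ 57.18, so AQI = 57.
Site J: 269.11 lies in 135.91–310.59, so I_lo=61, I_hi=120, C_lo=135.91, C_hi=310.59.
(120−61)/(310.59−135.91) × (269.11−135.91) + 61 = 59/174.68 × 133.20 + 61 ≈ 105.99 → 106.
Site E: 312.40 lies in 310.60–372.31, so I_lo=121, I_hi=180, C_lo=310.60, C_hi=372.31.
(180−121)/(372.31−310.60) × (312.40−310.60) + 121 = 59/61.71 × 1.80 + 121 ≈ 122.72 → 123.
Site L: 585.32 ∈ [485.57, 665.43] ↔ index [241, 360].
241 + (585.32−485.57)·(360−241)/(665.43−485.57) = 241 + 99.75·119/179.86 ≈ 307.00, so AQI = 307.
AQIs: Site H=69, Site D=57, Site J=106, Site E=123, Site L=307. Sum = 69 + 57 + 106 + 123 + 307 = 662.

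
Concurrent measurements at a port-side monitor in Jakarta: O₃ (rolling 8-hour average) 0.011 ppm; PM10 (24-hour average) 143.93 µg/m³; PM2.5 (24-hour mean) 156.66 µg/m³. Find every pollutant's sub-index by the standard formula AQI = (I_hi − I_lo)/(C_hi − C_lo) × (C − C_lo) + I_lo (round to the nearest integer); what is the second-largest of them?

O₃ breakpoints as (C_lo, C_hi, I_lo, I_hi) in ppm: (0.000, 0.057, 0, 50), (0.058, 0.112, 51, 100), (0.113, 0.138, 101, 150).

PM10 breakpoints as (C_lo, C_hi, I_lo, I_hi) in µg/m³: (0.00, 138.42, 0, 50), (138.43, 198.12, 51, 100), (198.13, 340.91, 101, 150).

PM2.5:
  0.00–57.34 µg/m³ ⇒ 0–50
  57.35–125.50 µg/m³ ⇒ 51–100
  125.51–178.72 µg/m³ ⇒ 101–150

56

O₃: 0.011 lies in 0.000–0.057, so I_lo=0, I_hi=50, C_lo=0.000, C_hi=0.057.
(50−0)/(0.057−0.000) × (0.011−0.000) + 0 = 50/0.057 × 0.011 + 0 ≈ 9.65 → 10.
PM10: row 138.43–198.12 (AQI 51–100). (100−51)·(143.93−138.43)/(198.12−138.43) + 51 = 49·5.50/59.69 + 51 ≈ 55.51 → 56.
PM2.5: 156.66 lies in 125.51–178.72, so I_lo=101, I_hi=150, C_lo=125.51, C_hi=178.72.
(150−101)/(178.72−125.51) × (156.66−125.51) + 101 = 49/53.21 × 31.15 + 101 ≈ 129.69 → 130.
Sub-indices: O₃→10, PM10→56, PM2.5→130. Ranked high→low: 130, 56, 10. Second-highest sub-index = 56.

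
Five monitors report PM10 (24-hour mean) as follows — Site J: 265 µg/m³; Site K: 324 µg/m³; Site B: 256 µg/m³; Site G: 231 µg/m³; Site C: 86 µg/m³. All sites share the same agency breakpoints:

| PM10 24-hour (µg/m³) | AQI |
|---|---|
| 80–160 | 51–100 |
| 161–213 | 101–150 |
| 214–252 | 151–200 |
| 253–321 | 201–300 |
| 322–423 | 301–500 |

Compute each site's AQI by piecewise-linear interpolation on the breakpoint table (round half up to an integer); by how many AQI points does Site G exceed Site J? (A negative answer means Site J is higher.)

Site J 265: bracket 253–321 → index 201–300; slope 99/68, offset 12.
AQI = 201 + 99/68·12 ≈ 218.47 ⇒ 218.
Site K: row 322–423 (AQI 301–500). (500−301)·(324−322)/(423−322) + 301 = 199·2/101 + 301 ≈ 304.94 → 305.
Site B: 256 lies in 253–321, so I_lo=201, I_hi=300, C_lo=253, C_hi=321.
(300−201)/(321−253) × (256−253) + 201 = 99/68 × 3 + 201 ≈ 205.37 → 205.
Site G 231: bracket 214–252 → index 151–200; slope 49/38, offset 17.
AQI = 151 + 49/38·17 ≈ 172.92 ⇒ 173.
Site C: row 80–160 (AQI 51–100). (100−51)·(86−80)/(160−80) + 51 = 49·6/80 + 51 ≈ 54.68 → 55.
AQIs: Site J=218, Site K=305, Site B=205, Site G=173, Site C=55. Site G (173) − Site J (218) = -45.

-45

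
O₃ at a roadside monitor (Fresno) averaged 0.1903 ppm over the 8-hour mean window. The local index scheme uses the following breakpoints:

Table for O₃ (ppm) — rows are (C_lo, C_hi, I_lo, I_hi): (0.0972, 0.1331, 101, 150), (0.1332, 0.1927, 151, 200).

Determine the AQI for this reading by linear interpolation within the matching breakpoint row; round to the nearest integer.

198

O₃ 0.1903: bracket 0.1332–0.1927 → index 151–200; slope 49/0.0595, offset 0.0571.
AQI = 151 + 49/0.0595·0.0571 ≈ 198.02 ⇒ 198.
AQI 198 falls in the Unhealthy category.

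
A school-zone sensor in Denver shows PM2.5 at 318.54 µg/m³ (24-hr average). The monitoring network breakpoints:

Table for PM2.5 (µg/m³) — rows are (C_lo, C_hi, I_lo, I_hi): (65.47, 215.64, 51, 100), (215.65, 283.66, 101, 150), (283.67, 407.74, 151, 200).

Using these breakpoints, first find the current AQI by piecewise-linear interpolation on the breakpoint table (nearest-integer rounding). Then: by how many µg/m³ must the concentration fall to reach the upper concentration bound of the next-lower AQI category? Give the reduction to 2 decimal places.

PM2.5: 318.54 ∈ [283.67, 407.74] ↔ index [151, 200].
151 + (318.54−283.67)·(200−151)/(407.74−283.67) = 151 + 34.87·49/124.07 ≈ 164.77, so AQI = 165.
Current AQI 165 is in the Unhealthy range (151–200). The next-lower category tops out at AQI 150, whose upper concentration bound is 283.66 µg/m³.
Reduction needed = 318.54 − 283.66 = 34.88 µg/m³.

34.88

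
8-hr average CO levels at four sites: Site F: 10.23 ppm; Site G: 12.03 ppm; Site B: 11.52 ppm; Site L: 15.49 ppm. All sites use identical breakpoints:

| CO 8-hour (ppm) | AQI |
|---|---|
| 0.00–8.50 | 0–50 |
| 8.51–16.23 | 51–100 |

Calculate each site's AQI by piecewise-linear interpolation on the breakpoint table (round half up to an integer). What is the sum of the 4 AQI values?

300

Site F 10.23: bracket 8.51–16.23 → index 51–100; slope 49/7.72, offset 1.72.
AQI = 51 + 49/7.72·1.72 ≈ 61.92 ⇒ 62.
Site G: 12.03 lies in 8.51–16.23, so I_lo=51, I_hi=100, C_lo=8.51, C_hi=16.23.
(100−51)/(16.23−8.51) × (12.03−8.51) + 51 = 49/7.72 × 3.52 + 51 ≈ 73.34 → 73.
Site B: 11.52 ∈ [8.51, 16.23] ↔ index [51, 100].
51 + (11.52−8.51)·(100−51)/(16.23−8.51) = 51 + 3.01·49/7.72 ≈ 70.10, so AQI = 70.
Site L: 15.49 ∈ [8.51, 16.23] ↔ index [51, 100].
51 + (15.49−8.51)·(100−51)/(16.23−8.51) = 51 + 6.98·49/7.72 ≈ 95.30, so AQI = 95.
AQIs: Site F=62, Site G=73, Site B=70, Site L=95. Sum = 62 + 73 + 70 + 95 = 300.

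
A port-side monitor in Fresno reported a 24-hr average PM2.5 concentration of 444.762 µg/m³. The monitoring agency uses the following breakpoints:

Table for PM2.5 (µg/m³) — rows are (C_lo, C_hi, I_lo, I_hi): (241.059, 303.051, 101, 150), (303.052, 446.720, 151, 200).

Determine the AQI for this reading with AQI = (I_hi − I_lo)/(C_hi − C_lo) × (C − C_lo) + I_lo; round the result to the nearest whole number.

199

PM2.5: row 303.052–446.720 (AQI 151–200). (200−151)·(444.762−303.052)/(446.720−303.052) + 151 = 49·141.710/143.668 + 151 ≈ 199.33 → 199.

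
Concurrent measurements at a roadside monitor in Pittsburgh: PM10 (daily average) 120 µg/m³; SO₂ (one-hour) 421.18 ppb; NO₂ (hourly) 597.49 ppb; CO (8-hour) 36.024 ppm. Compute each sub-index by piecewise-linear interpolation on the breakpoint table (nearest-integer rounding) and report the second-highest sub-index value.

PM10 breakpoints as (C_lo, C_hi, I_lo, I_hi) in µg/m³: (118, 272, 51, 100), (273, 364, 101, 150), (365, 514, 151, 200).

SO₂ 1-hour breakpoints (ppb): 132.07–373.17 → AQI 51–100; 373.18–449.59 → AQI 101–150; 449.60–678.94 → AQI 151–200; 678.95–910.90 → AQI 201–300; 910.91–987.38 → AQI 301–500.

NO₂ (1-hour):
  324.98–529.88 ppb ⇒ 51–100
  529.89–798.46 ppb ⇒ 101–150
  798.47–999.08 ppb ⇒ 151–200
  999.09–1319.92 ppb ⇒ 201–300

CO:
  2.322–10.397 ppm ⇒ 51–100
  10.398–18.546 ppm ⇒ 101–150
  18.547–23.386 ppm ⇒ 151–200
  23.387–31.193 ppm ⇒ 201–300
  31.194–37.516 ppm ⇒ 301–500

132

PM10: 120 ∈ [118, 272] ↔ index [51, 100].
51 + (120−118)·(100−51)/(272−118) = 51 + 2·49/154 ≈ 51.64, so AQI = 52.
SO₂: 421.18 ∈ [373.18, 449.59] ↔ index [101, 150].
101 + (421.18−373.18)·(150−101)/(449.59−373.18) = 101 + 48.00·49/76.41 ≈ 131.78, so AQI = 132.
NO₂: 597.49 ∈ [529.89, 798.46] ↔ index [101, 150].
101 + (597.49−529.89)·(150−101)/(798.46−529.89) = 101 + 67.60·49/268.57 ≈ 113.33, so AQI = 113.
CO 36.024: bracket 31.194–37.516 → index 301–500; slope 199/6.322, offset 4.830.
AQI = 301 + 199/6.322·4.830 ≈ 453.04 ⇒ 453.
Sub-indices: PM10→52, SO₂→132, NO₂→113, CO→453. Ranked high→low: 453, 132, 113, 52. Second-highest sub-index = 132.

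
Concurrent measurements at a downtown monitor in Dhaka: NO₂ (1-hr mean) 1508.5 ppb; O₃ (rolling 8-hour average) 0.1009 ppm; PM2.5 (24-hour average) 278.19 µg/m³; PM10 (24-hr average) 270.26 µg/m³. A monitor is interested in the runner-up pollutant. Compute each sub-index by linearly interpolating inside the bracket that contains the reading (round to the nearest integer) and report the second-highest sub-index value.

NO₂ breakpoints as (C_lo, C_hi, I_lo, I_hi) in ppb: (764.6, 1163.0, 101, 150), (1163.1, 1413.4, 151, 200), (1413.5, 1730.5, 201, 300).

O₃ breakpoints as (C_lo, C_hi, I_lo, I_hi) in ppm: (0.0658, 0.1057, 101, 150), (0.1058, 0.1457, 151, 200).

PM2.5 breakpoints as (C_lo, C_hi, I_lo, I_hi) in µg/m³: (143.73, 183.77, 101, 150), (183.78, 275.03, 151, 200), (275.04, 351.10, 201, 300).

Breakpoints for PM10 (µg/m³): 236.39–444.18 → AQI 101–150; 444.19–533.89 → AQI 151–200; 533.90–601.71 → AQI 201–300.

205

NO₂: row 1413.5–1730.5 (AQI 201–300). (300−201)·(1508.5−1413.5)/(1730.5−1413.5) + 201 = 99·95.0/317.0 + 201 ≈ 230.67 → 231.
O₃: 0.1009 ∈ [0.0658, 0.1057] ↔ index [101, 150].
101 + (0.1009−0.0658)·(150−101)/(0.1057−0.0658) = 101 + 0.0351·49/0.0399 ≈ 144.11, so AQI = 144.
PM2.5: 278.19 lies in 275.04–351.10, so I_lo=201, I_hi=300, C_lo=275.04, C_hi=351.10.
(300−201)/(351.10−275.04) × (278.19−275.04) + 201 = 99/76.06 × 3.15 + 201 ≈ 205.10 → 205.
PM10: row 236.39–444.18 (AQI 101–150). (150−101)·(270.26−236.39)/(444.18−236.39) + 101 = 49·33.87/207.79 + 101 ≈ 108.99 → 109.
Sub-indices: NO₂→231, O₃→144, PM2.5→205, PM10→109. Ranked high→low: 231, 205, 144, 109. Second-highest sub-index = 205.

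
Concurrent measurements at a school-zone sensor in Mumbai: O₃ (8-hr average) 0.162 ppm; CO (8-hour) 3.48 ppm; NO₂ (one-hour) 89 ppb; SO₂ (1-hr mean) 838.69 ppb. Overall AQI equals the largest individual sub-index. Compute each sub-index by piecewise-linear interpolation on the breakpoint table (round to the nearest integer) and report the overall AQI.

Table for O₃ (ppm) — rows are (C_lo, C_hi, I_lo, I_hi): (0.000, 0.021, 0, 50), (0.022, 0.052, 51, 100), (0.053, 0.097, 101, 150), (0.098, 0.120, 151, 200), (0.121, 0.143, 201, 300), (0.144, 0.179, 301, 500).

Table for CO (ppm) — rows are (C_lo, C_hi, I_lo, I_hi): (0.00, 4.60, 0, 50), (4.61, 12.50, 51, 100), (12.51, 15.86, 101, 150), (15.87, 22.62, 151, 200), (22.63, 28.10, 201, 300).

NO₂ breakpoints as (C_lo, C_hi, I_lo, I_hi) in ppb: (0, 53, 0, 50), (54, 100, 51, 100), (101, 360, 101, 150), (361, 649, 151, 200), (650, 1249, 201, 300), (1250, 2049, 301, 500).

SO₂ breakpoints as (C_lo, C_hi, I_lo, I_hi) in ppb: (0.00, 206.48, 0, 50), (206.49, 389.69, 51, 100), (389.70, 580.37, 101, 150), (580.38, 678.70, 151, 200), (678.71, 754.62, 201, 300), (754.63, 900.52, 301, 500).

O₃: 0.162 lies in 0.144–0.179, so I_lo=301, I_hi=500, C_lo=0.144, C_hi=0.179.
(500−301)/(0.179−0.144) × (0.162−0.144) + 301 = 199/0.035 × 0.018 + 301 ≈ 403.34 → 403.
CO: 3.48 lies in 0.00–4.60, so I_lo=0, I_hi=50, C_lo=0.00, C_hi=4.60.
(50−0)/(4.60−0.00) × (3.48−0.00) + 0 = 50/4.60 × 3.48 + 0 ≈ 37.83 → 38.
NO₂: row 54–100 (AQI 51–100). (100−51)·(89−54)/(100−54) + 51 = 49·35/46 + 51 ≈ 88.28 → 88.
SO₂ 838.69: bracket 754.63–900.52 → index 301–500; slope 199/145.89, offset 84.06.
AQI = 301 + 199/145.89·84.06 ≈ 415.66 ⇒ 416.
Sub-indices: O₃→403, CO→38, NO₂→88, SO₂→416. Overall AQI = max = 416; dominant pollutant is SO₂.

416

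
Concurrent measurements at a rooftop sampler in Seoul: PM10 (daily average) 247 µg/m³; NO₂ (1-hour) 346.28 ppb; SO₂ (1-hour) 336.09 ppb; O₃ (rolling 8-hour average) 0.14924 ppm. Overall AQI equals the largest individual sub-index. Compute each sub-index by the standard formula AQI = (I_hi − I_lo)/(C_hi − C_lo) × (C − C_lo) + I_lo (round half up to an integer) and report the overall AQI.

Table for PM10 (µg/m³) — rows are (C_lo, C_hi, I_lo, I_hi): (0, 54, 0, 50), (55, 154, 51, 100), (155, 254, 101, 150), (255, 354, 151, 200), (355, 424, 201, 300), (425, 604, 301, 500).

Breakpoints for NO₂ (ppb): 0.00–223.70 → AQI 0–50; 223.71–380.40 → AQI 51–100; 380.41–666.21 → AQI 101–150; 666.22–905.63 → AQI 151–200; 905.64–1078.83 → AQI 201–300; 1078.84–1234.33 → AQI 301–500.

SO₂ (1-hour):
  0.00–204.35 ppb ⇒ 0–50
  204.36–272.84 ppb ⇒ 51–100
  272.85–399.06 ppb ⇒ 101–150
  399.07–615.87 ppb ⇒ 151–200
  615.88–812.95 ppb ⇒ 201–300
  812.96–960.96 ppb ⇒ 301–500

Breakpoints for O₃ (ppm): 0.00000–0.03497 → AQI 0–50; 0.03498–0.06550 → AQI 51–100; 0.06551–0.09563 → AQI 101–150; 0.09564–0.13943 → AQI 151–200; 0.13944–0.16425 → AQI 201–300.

240

PM10: row 155–254 (AQI 101–150). (150−101)·(247−155)/(254−155) + 101 = 49·92/99 + 101 ≈ 146.54 → 147.
NO₂: 346.28 ∈ [223.71, 380.40] ↔ index [51, 100].
51 + (346.28−223.71)·(100−51)/(380.40−223.71) = 51 + 122.57·49/156.69 ≈ 89.33, so AQI = 89.
SO₂: 336.09 lies in 272.85–399.06, so I_lo=101, I_hi=150, C_lo=272.85, C_hi=399.06.
(150−101)/(399.06−272.85) × (336.09−272.85) + 101 = 49/126.21 × 63.24 + 101 ≈ 125.55 → 126.
O₃: row 0.13944–0.16425 (AQI 201–300). (300−201)·(0.14924−0.13944)/(0.16425−0.13944) + 201 = 99·0.00980/0.02481 + 201 ≈ 240.11 → 240.
Sub-indices: PM10→147, NO₂→89, SO₂→126, O₃→240. Overall AQI = max = 240; dominant pollutant is O₃.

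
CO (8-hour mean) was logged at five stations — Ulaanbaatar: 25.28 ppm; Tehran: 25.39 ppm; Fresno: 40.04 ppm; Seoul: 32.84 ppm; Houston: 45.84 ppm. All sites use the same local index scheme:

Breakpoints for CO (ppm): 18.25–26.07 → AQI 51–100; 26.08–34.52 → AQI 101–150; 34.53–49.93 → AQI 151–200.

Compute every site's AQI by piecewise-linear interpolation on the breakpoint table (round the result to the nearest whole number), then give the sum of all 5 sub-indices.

687

Ulaanbaatar 25.28: bracket 18.25–26.07 → index 51–100; slope 49/7.82, offset 7.03.
AQI = 51 + 49/7.82·7.03 ≈ 95.05 ⇒ 95.
Tehran: 25.39 lies in 18.25–26.07, so I_lo=51, I_hi=100, C_lo=18.25, C_hi=26.07.
(100−51)/(26.07−18.25) × (25.39−18.25) + 51 = 49/7.82 × 7.14 + 51 ≈ 95.74 → 96.
Fresno: row 34.53–49.93 (AQI 151–200). (200−151)·(40.04−34.53)/(49.93−34.53) + 151 = 49·5.51/15.40 + 151 ≈ 168.53 → 169.
Seoul: row 26.08–34.52 (AQI 101–150). (150−101)·(32.84−26.08)/(34.52−26.08) + 101 = 49·6.76/8.44 + 101 ≈ 140.25 → 140.
Houston: 45.84 ∈ [34.53, 49.93] ↔ index [151, 200].
151 + (45.84−34.53)·(200−151)/(49.93−34.53) = 151 + 11.31·49/15.40 ≈ 186.99, so AQI = 187.
AQIs: Ulaanbaatar=95, Tehran=96, Fresno=169, Seoul=140, Houston=187. Sum = 95 + 96 + 169 + 140 + 187 = 687.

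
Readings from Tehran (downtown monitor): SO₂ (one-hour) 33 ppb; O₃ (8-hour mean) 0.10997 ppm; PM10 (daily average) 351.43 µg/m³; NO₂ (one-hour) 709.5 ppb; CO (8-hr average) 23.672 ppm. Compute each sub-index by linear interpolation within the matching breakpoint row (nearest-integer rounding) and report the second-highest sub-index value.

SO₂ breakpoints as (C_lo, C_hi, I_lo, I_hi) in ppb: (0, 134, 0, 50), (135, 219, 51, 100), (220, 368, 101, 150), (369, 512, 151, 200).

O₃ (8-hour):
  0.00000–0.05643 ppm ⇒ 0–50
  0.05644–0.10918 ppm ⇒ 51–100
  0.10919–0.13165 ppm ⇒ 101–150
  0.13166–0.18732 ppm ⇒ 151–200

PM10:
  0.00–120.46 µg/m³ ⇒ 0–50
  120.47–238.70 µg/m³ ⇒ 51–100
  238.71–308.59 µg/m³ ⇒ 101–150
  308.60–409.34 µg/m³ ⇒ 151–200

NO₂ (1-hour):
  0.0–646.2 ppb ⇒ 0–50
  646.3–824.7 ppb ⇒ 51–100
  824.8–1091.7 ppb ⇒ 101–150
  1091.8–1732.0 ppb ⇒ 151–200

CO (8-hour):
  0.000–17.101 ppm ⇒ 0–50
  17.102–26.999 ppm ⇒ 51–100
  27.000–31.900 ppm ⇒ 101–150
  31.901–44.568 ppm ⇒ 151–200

SO₂: row 0–134 (AQI 0–50). (50−0)·(33−0)/(134−0) + 0 = 50·33/134 + 0 ≈ 12.31 → 12.
O₃: 0.10997 ∈ [0.10919, 0.13165] ↔ index [101, 150].
101 + (0.10997−0.10919)·(150−101)/(0.13165−0.10919) = 101 + 0.00078·49/0.02246 ≈ 102.70, so AQI = 103.
PM10: 351.43 lies in 308.60–409.34, so I_lo=151, I_hi=200, C_lo=308.60, C_hi=409.34.
(200−151)/(409.34−308.60) × (351.43−308.60) + 151 = 49/100.74 × 42.83 + 151 ≈ 171.83 → 172.
NO₂ 709.5: bracket 646.3–824.7 → index 51–100; slope 49/178.4, offset 63.2.
AQI = 51 + 49/178.4·63.2 ≈ 68.36 ⇒ 68.
CO: 23.672 ∈ [17.102, 26.999] ↔ index [51, 100].
51 + (23.672−17.102)·(100−51)/(26.999−17.102) = 51 + 6.570·49/9.897 ≈ 83.53, so AQI = 84.
Sub-indices: SO₂→12, O₃→103, PM10→172, NO₂→68, CO→84. Ranked high→low: 172, 103, 84, 68, 12. Second-highest sub-index = 103.

103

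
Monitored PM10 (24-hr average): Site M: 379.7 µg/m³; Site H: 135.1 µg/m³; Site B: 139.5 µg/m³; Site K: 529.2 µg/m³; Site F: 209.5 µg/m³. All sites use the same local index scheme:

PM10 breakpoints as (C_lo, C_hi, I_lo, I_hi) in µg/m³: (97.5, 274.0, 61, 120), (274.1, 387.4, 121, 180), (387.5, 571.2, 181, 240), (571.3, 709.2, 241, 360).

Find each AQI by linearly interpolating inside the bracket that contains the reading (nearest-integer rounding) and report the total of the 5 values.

650

Site M: 379.7 ∈ [274.1, 387.4] ↔ index [121, 180].
121 + (379.7−274.1)·(180−121)/(387.4−274.1) = 121 + 105.6·59/113.3 ≈ 175.99, so AQI = 176.
Site H: 135.1 lies in 97.5–274.0, so I_lo=61, I_hi=120, C_lo=97.5, C_hi=274.0.
(120−61)/(274.0−97.5) × (135.1−97.5) + 61 = 59/176.5 × 37.6 + 61 ≈ 73.57 → 74.
Site B: 139.5 lies in 97.5–274.0, so I_lo=61, I_hi=120, C_lo=97.5, C_hi=274.0.
(120−61)/(274.0−97.5) × (139.5−97.5) + 61 = 59/176.5 × 42.0 + 61 ≈ 75.04 → 75.
Site K: row 387.5–571.2 (AQI 181–240). (240−181)·(529.2−387.5)/(571.2−387.5) + 181 = 59·141.7/183.7 + 181 ≈ 226.51 → 227.
Site F: row 97.5–274.0 (AQI 61–120). (120−61)·(209.5−97.5)/(274.0−97.5) + 61 = 59·112.0/176.5 + 61 ≈ 98.44 → 98.
AQIs: Site M=176, Site H=74, Site B=75, Site K=227, Site F=98. Sum = 176 + 74 + 75 + 227 + 98 = 650.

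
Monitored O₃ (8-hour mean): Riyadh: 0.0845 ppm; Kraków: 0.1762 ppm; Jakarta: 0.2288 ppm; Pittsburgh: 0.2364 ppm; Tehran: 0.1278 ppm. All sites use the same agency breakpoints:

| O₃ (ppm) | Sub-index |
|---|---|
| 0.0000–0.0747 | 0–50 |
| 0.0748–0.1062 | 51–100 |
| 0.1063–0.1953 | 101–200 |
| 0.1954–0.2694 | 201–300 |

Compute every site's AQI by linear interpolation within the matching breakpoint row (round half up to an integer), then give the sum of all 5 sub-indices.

Riyadh 0.0845: bracket 0.0748–0.1062 → index 51–100; slope 49/0.0314, offset 0.0097.
AQI = 51 + 49/0.0314·0.0097 ≈ 66.14 ⇒ 66.
Kraków: 0.1762 lies in 0.1063–0.1953, so I_lo=101, I_hi=200, C_lo=0.1063, C_hi=0.1953.
(200−101)/(0.1953−0.1063) × (0.1762−0.1063) + 101 = 99/0.0890 × 0.0699 + 101 ≈ 178.75 → 179.
Jakarta: 0.2288 ∈ [0.1954, 0.2694] ↔ index [201, 300].
201 + (0.2288−0.1954)·(300−201)/(0.2694−0.1954) = 201 + 0.0334·99/0.0740 ≈ 245.68, so AQI = 246.
Pittsburgh 0.2364: bracket 0.1954–0.2694 → index 201–300; slope 99/0.0740, offset 0.0410.
AQI = 201 + 99/0.0740·0.0410 ≈ 255.85 ⇒ 256.
Tehran: 0.1278 ∈ [0.1063, 0.1953] ↔ index [101, 200].
101 + (0.1278−0.1063)·(200−101)/(0.1953−0.1063) = 101 + 0.0215·99/0.0890 ≈ 124.92, so AQI = 125.
AQIs: Riyadh=66, Kraków=179, Jakarta=246, Pittsburgh=256, Tehran=125. Sum = 66 + 179 + 246 + 256 + 125 = 872.

872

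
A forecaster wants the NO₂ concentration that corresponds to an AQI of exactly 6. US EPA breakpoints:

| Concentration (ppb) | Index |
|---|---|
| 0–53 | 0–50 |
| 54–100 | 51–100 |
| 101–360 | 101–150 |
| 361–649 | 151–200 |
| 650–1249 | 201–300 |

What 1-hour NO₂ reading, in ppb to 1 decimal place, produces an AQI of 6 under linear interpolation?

6.4

AQI 6 lies in the 0–50 band, which corresponds to 0–53 ppb.
C = 0 + (6−0)×(53−0)/(50−0) = 0 + 6×53/50 ≈ 6.360 ppb → 6.4 ppb to 1 dp.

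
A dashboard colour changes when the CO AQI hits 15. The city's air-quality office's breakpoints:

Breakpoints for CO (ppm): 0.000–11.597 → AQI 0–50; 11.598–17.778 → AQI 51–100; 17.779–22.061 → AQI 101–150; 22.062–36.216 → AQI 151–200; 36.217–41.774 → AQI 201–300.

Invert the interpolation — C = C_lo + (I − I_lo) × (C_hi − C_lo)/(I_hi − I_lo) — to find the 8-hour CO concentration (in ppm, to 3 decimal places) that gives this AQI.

3.479

AQI 15 lies in the 0–50 band, which corresponds to 0.000–11.597 ppm.
C = 0.000 + (15−0)×(11.597−0.000)/(50−0) = 0.000 + 15×11.597/50 ≈ 3.47910 ppm → 3.479 ppm to 3 dp.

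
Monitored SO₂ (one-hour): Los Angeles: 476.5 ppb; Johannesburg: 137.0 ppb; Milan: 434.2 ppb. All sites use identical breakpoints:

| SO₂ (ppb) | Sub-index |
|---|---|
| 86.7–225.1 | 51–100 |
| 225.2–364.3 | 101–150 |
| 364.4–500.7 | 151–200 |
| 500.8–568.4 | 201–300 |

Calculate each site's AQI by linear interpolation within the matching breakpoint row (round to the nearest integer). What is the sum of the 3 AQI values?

436

Los Angeles: 476.5 lies in 364.4–500.7, so I_lo=151, I_hi=200, C_lo=364.4, C_hi=500.7.
(200−151)/(500.7−364.4) × (476.5−364.4) + 151 = 49/136.3 × 112.1 + 151 ≈ 191.30 → 191.
Johannesburg 137.0: bracket 86.7–225.1 → index 51–100; slope 49/138.4, offset 50.3.
AQI = 51 + 49/138.4·50.3 ≈ 68.81 ⇒ 69.
Milan 434.2: bracket 364.4–500.7 → index 151–200; slope 49/136.3, offset 69.8.
AQI = 151 + 49/136.3·69.8 ≈ 176.09 ⇒ 176.
AQIs: Los Angeles=191, Johannesburg=69, Milan=176. Sum = 191 + 69 + 176 = 436.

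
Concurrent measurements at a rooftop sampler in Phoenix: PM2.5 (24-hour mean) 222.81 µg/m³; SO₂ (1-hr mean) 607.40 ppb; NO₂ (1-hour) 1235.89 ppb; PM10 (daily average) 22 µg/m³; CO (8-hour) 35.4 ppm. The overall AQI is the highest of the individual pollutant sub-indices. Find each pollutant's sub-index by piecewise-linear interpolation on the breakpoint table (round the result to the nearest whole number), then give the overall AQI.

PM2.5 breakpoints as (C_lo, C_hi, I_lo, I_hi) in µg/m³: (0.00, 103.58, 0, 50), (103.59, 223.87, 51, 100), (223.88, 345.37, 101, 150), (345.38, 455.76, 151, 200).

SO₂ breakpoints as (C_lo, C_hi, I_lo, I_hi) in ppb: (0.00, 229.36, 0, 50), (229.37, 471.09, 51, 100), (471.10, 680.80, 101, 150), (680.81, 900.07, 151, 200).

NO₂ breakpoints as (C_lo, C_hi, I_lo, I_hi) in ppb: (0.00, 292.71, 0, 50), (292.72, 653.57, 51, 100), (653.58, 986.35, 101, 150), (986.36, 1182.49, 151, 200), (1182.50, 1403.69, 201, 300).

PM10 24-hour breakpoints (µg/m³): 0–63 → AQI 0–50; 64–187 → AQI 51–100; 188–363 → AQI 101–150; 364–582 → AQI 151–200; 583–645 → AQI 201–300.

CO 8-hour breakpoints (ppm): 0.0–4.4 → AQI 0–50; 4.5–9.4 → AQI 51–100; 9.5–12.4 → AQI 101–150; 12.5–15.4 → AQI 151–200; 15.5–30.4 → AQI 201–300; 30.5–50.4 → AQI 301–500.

PM2.5: 222.81 lies in 103.59–223.87, so I_lo=51, I_hi=100, C_lo=103.59, C_hi=223.87.
(100−51)/(223.87−103.59) × (222.81−103.59) + 51 = 49/120.28 × 119.22 + 51 ≈ 99.57 → 100.
SO₂: row 471.10–680.80 (AQI 101–150). (150−101)·(607.40−471.10)/(680.80−471.10) + 101 = 49·136.30/209.70 + 101 ≈ 132.85 → 133.
NO₂ 1235.89: bracket 1182.50–1403.69 → index 201–300; slope 99/221.19, offset 53.39.
AQI = 201 + 99/221.19·53.39 ≈ 224.90 ⇒ 225.
PM10: row 0–63 (AQI 0–50). (50−0)·(22−0)/(63−0) + 0 = 50·22/63 + 0 ≈ 17.46 → 17.
CO: 35.4 ∈ [30.5, 50.4] ↔ index [301, 500].
301 + (35.4−30.5)·(500−301)/(50.4−30.5) = 301 + 4.9·199/19.9 ≈ 350.00, so AQI = 350.
Sub-indices: PM2.5→100, SO₂→133, NO₂→225, PM10→17, CO→350. Overall AQI = max = 350; dominant pollutant is CO.
AQI 350: Hazardous.

350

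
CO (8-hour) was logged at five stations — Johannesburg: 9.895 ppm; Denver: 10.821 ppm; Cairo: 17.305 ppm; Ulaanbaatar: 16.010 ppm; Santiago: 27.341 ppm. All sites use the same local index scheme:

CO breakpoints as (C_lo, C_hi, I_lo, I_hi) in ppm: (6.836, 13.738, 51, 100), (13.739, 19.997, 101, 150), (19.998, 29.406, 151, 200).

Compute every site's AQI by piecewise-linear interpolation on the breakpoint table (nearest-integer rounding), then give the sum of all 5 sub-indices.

589

Johannesburg: 9.895 ∈ [6.836, 13.738] ↔ index [51, 100].
51 + (9.895−6.836)·(100−51)/(13.738−6.836) = 51 + 3.059·49/6.902 ≈ 72.72, so AQI = 73.
Denver: 10.821 lies in 6.836–13.738, so I_lo=51, I_hi=100, C_lo=6.836, C_hi=13.738.
(100−51)/(13.738−6.836) × (10.821−6.836) + 51 = 49/6.902 × 3.985 + 51 ≈ 79.29 → 79.
Cairo: row 13.739–19.997 (AQI 101–150). (150−101)·(17.305−13.739)/(19.997−13.739) + 101 = 49·3.566/6.258 + 101 ≈ 128.92 → 129.
Ulaanbaatar: 16.010 ∈ [13.739, 19.997] ↔ index [101, 150].
101 + (16.010−13.739)·(150−101)/(19.997−13.739) = 101 + 2.271·49/6.258 ≈ 118.78, so AQI = 119.
Santiago 27.341: bracket 19.998–29.406 → index 151–200; slope 49/9.408, offset 7.343.
AQI = 151 + 49/9.408·7.343 ≈ 189.24 ⇒ 189.
AQIs: Johannesburg=73, Denver=79, Cairo=129, Ulaanbaatar=119, Santiago=189. Sum = 73 + 79 + 129 + 119 + 189 = 589.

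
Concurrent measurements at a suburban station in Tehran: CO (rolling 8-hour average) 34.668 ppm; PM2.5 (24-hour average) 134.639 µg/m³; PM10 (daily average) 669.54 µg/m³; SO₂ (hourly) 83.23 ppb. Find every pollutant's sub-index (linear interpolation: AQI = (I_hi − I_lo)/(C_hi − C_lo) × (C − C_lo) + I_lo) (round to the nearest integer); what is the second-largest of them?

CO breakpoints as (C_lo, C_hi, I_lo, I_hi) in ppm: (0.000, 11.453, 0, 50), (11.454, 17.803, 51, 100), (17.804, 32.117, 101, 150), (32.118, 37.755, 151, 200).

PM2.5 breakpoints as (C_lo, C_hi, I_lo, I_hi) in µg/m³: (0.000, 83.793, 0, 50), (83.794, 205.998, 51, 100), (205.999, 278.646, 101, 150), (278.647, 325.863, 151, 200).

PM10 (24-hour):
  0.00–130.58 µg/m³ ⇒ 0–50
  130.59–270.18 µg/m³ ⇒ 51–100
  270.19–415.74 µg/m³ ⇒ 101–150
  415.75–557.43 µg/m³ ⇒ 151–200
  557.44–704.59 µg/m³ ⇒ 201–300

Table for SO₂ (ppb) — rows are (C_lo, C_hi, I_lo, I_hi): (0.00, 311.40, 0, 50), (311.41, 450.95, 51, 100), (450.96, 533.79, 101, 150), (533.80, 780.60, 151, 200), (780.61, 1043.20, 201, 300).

173

CO 34.668: bracket 32.118–37.755 → index 151–200; slope 49/5.637, offset 2.550.
AQI = 151 + 49/5.637·2.550 ≈ 173.17 ⇒ 173.
PM2.5: 134.639 ∈ [83.794, 205.998] ↔ index [51, 100].
51 + (134.639−83.794)·(100−51)/(205.998−83.794) = 51 + 50.845·49/122.204 ≈ 71.39, so AQI = 71.
PM10 669.54: bracket 557.44–704.59 → index 201–300; slope 99/147.15, offset 112.10.
AQI = 201 + 99/147.15·112.10 ≈ 276.42 ⇒ 276.
SO₂: 83.23 ∈ [0.00, 311.40] ↔ index [0, 50].
0 + (83.23−0.00)·(50−0)/(311.40−0.00) = 0 + 83.23·50/311.40 ≈ 13.36, so AQI = 13.
Sub-indices: CO→173, PM2.5→71, PM10→276, SO₂→13. Ranked high→low: 276, 173, 71, 13. Second-highest sub-index = 173.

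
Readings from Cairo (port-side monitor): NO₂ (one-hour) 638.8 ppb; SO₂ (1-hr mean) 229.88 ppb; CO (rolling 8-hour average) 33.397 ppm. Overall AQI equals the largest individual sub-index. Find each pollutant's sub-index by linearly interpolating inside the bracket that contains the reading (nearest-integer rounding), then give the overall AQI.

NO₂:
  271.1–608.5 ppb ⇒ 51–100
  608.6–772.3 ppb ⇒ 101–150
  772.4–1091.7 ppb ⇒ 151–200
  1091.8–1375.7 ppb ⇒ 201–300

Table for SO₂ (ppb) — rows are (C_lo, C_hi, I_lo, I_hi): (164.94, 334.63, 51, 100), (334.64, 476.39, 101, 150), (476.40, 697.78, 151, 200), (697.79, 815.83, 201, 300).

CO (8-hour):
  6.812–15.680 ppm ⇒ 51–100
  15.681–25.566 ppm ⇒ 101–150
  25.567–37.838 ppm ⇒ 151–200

182

NO₂: 638.8 lies in 608.6–772.3, so I_lo=101, I_hi=150, C_lo=608.6, C_hi=772.3.
(150−101)/(772.3−608.6) × (638.8−608.6) + 101 = 49/163.7 × 30.2 + 101 ≈ 110.04 → 110.
SO₂: row 164.94–334.63 (AQI 51–100). (100−51)·(229.88−164.94)/(334.63−164.94) + 51 = 49·64.94/169.69 + 51 ≈ 69.75 → 70.
CO 33.397: bracket 25.567–37.838 → index 151–200; slope 49/12.271, offset 7.830.
AQI = 151 + 49/12.271·7.830 ≈ 182.27 ⇒ 182.
Sub-indices: NO₂→110, SO₂→70, CO→182. Overall AQI = max = 182; dominant pollutant is CO.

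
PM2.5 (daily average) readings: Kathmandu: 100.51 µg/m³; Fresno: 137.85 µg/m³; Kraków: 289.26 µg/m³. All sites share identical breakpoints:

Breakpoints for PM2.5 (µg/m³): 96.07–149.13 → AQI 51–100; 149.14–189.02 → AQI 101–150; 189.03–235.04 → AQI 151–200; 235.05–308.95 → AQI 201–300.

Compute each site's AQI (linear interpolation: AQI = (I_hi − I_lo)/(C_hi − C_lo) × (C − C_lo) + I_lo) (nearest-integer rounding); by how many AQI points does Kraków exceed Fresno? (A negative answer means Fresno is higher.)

Kathmandu: 100.51 lies in 96.07–149.13, so I_lo=51, I_hi=100, C_lo=96.07, C_hi=149.13.
(100−51)/(149.13−96.07) × (100.51−96.07) + 51 = 49/53.06 × 4.44 + 51 ≈ 55.10 → 55.
Fresno 137.85: bracket 96.07–149.13 → index 51–100; slope 49/53.06, offset 41.78.
AQI = 51 + 49/53.06·41.78 ≈ 89.58 ⇒ 90.
Kraków: 289.26 lies in 235.05–308.95, so I_lo=201, I_hi=300, C_lo=235.05, C_hi=308.95.
(300−201)/(308.95−235.05) × (289.26−235.05) + 201 = 99/73.90 × 54.21 + 201 ≈ 273.62 → 274.
AQIs: Kathmandu=55, Fresno=90, Kraków=274. Kraków (274) − Fresno (90) = 184.

184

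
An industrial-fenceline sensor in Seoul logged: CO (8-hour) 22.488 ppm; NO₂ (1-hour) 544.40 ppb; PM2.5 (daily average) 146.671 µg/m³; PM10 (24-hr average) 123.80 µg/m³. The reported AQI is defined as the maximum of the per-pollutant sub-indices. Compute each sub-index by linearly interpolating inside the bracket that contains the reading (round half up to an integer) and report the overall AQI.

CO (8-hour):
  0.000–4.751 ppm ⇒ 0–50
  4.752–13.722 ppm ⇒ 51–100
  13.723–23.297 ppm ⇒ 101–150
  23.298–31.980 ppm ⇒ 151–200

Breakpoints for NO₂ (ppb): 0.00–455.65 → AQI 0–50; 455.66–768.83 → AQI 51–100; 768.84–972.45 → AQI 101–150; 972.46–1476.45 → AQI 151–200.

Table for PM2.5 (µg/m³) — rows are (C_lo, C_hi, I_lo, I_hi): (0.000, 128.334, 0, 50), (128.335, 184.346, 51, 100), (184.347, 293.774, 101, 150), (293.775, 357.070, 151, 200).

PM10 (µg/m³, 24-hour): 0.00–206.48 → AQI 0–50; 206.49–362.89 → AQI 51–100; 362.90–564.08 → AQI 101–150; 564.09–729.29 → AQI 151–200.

146

CO: row 13.723–23.297 (AQI 101–150). (150−101)·(22.488−13.723)/(23.297−13.723) + 101 = 49·8.765/9.574 + 101 ≈ 145.86 → 146.
NO₂: row 455.66–768.83 (AQI 51–100). (100−51)·(544.40−455.66)/(768.83−455.66) + 51 = 49·88.74/313.17 + 51 ≈ 64.88 → 65.
PM2.5 146.671: bracket 128.335–184.346 → index 51–100; slope 49/56.011, offset 18.336.
AQI = 51 + 49/56.011·18.336 ≈ 67.04 ⇒ 67.
PM10 123.80: bracket 0.00–206.48 → index 0–50; slope 50/206.48, offset 123.80.
AQI = 0 + 50/206.48·123.80 ≈ 29.98 ⇒ 30.
Sub-indices: CO→146, NO₂→65, PM2.5→67, PM10→30. Overall AQI = max = 146; dominant pollutant is CO.
AQI 146: Unhealthy for Sensitive Groups.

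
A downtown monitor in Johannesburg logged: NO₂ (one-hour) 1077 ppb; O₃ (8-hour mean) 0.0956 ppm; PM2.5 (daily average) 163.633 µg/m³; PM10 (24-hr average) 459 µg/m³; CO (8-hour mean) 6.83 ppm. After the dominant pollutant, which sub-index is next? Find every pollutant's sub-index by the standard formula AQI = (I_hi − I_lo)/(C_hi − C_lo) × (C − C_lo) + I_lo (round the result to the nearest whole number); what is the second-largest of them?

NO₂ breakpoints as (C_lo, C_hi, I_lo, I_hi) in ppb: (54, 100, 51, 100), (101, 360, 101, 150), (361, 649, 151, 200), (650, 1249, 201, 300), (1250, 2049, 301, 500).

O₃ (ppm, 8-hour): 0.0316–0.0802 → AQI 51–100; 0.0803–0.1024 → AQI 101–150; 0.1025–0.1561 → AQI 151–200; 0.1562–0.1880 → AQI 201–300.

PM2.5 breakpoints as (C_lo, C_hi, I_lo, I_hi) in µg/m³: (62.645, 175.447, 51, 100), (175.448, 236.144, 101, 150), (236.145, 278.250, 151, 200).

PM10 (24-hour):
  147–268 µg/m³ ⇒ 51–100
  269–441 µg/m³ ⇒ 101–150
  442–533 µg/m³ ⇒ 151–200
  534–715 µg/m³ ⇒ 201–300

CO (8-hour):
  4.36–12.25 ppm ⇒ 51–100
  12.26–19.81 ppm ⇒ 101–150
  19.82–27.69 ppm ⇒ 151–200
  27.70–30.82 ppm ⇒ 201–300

NO₂: 1077 ∈ [650, 1249] ↔ index [201, 300].
201 + (1077−650)·(300−201)/(1249−650) = 201 + 427·99/599 ≈ 271.57, so AQI = 272.
O₃: 0.0956 lies in 0.0803–0.1024, so I_lo=101, I_hi=150, C_lo=0.0803, C_hi=0.1024.
(150−101)/(0.1024−0.0803) × (0.0956−0.0803) + 101 = 49/0.0221 × 0.0153 + 101 ≈ 134.92 → 135.
PM2.5: 163.633 lies in 62.645–175.447, so I_lo=51, I_hi=100, C_lo=62.645, C_hi=175.447.
(100−51)/(175.447−62.645) × (163.633−62.645) + 51 = 49/112.802 × 100.988 + 51 ≈ 94.87 → 95.
PM10: 459 lies in 442–533, so I_lo=151, I_hi=200, C_lo=442, C_hi=533.
(200−151)/(533−442) × (459−442) + 151 = 49/91 × 17 + 151 ≈ 160.15 → 160.
CO: 6.83 ∈ [4.36, 12.25] ↔ index [51, 100].
51 + (6.83−4.36)·(100−51)/(12.25−4.36) = 51 + 2.47·49/7.89 ≈ 66.34, so AQI = 66.
Sub-indices: NO₂→272, O₃→135, PM2.5→95, PM10→160, CO→66. Ranked high→low: 272, 160, 135, 95, 66. Second-highest sub-index = 160.

160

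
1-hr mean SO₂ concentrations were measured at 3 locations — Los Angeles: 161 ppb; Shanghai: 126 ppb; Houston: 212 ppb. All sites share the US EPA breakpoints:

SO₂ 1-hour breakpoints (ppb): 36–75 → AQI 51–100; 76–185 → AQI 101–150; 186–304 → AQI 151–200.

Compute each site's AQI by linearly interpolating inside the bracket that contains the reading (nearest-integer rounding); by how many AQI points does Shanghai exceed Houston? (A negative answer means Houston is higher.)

-39

Los Angeles: 161 ∈ [76, 185] ↔ index [101, 150].
101 + (161−76)·(150−101)/(185−76) = 101 + 85·49/109 ≈ 139.21, so AQI = 139.
Shanghai: 126 lies in 76–185, so I_lo=101, I_hi=150, C_lo=76, C_hi=185.
(150−101)/(185−76) × (126−76) + 101 = 49/109 × 50 + 101 ≈ 123.48 → 123.
Houston: 212 ∈ [186, 304] ↔ index [151, 200].
151 + (212−186)·(200−151)/(304−186) = 151 + 26·49/118 ≈ 161.80, so AQI = 162.
AQIs: Los Angeles=139, Shanghai=123, Houston=162. Shanghai (123) − Houston (162) = -39.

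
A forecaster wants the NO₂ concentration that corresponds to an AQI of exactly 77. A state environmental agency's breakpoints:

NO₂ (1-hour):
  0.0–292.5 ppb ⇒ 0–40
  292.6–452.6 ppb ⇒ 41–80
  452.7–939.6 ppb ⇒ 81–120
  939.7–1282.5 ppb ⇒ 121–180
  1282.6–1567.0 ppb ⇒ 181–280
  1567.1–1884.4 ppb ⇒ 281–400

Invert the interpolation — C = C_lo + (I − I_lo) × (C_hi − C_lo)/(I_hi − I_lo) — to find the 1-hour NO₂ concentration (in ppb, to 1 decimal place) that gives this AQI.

AQI 77 lies in the 41–80 band, which corresponds to 292.6–452.6 ppb.
C = 292.6 + (77−41)×(452.6−292.6)/(80−41) = 292.6 + 36×160.0/39 ≈ 440.292 ppb → 440.3 ppb to 1 dp.

440.3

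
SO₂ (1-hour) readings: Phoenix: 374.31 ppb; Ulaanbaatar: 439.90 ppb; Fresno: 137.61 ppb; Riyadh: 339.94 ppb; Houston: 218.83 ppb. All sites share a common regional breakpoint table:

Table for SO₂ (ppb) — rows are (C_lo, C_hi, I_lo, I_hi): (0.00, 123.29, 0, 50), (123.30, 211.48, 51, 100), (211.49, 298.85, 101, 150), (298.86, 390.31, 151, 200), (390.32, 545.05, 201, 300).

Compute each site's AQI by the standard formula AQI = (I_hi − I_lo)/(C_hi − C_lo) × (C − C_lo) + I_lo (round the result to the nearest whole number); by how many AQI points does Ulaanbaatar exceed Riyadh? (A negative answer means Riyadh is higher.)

60

Phoenix: row 298.86–390.31 (AQI 151–200). (200−151)·(374.31−298.86)/(390.31−298.86) + 151 = 49·75.45/91.45 + 151 ≈ 191.43 → 191.
Ulaanbaatar: row 390.32–545.05 (AQI 201–300). (300−201)·(439.90−390.32)/(545.05−390.32) + 201 = 99·49.58/154.73 + 201 ≈ 232.72 → 233.
Fresno: 137.61 lies in 123.30–211.48, so I_lo=51, I_hi=100, C_lo=123.30, C_hi=211.48.
(100−51)/(211.48−123.30) × (137.61−123.30) + 51 = 49/88.18 × 14.31 + 51 ≈ 58.95 → 59.
Riyadh: 339.94 lies in 298.86–390.31, so I_lo=151, I_hi=200, C_lo=298.86, C_hi=390.31.
(200−151)/(390.31−298.86) × (339.94−298.86) + 151 = 49/91.45 × 41.08 + 151 ≈ 173.01 → 173.
Houston 218.83: bracket 211.49–298.85 → index 101–150; slope 49/87.36, offset 7.34.
AQI = 101 + 49/87.36·7.34 ≈ 105.12 ⇒ 105.
AQIs: Phoenix=191, Ulaanbaatar=233, Fresno=59, Riyadh=173, Houston=105. Ulaanbaatar (233) − Riyadh (173) = 60.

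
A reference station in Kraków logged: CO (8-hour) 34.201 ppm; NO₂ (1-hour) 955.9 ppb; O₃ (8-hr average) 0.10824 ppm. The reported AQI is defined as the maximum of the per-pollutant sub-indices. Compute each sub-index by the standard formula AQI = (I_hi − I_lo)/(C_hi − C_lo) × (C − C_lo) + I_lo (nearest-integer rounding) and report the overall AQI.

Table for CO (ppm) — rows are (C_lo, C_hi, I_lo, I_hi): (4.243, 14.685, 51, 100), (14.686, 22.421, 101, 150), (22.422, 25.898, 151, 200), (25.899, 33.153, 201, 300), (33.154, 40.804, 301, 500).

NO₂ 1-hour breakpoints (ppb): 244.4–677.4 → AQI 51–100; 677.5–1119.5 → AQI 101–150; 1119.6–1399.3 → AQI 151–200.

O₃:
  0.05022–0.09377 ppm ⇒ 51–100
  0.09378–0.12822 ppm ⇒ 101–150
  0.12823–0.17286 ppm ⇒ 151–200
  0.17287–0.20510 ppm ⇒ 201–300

328

CO 34.201: bracket 33.154–40.804 → index 301–500; slope 199/7.650, offset 1.047.
AQI = 301 + 199/7.650·1.047 ≈ 328.24 ⇒ 328.
NO₂ 955.9: bracket 677.5–1119.5 → index 101–150; slope 49/442.0, offset 278.4.
AQI = 101 + 49/442.0·278.4 ≈ 131.86 ⇒ 132.
O₃: 0.10824 lies in 0.09378–0.12822, so I_lo=101, I_hi=150, C_lo=0.09378, C_hi=0.12822.
(150−101)/(0.12822−0.09378) × (0.10824−0.09378) + 101 = 49/0.03444 × 0.01446 + 101 ≈ 121.57 → 122.
Sub-indices: CO→328, NO₂→132, O₃→122. Overall AQI = max = 328; dominant pollutant is CO.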